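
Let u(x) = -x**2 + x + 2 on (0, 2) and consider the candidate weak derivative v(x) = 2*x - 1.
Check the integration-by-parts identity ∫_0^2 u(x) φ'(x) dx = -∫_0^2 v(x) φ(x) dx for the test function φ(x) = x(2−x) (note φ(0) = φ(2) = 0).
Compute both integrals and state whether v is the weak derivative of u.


LHS = 4/3, RHS = -4/3. No, v is not the weak derivative of u.

u(x) = -x**2 + x + 2, classical derivative u'(x) = 1 - 2*x.
φ(x) = x(2−x), so φ'(x) = 2 - 2*x.
Note φ(0) = φ(2) = 0, so the boundary term u·φ vanishes.
LHS = ∫_0^2 u(x) φ'(x) dx = ∫_0^2 (2*x^3 - 4*x^2 - 2*x + 4) dx. Term by term:
  ∫_0^2 2*x^3 dx = 8;  ∫_0^2 -4*x^2 dx = -32/3;  ∫_0^2 -2*x dx = -4;
  ∫_0^2 4 dx = 8.
Sum: 8 − 32/3 − 4 + 8 = 4/3.
So LHS = 4/3.
∫_0^2 v(x) φ(x) dx = ∫_0^2 (-2*x^3 + 5*x^2 - 2*x) dx. Term by term:
  ∫_0^2 -2*x^3 dx = -8;  ∫_0^2 5*x^2 dx = 40/3;  ∫_0^2 -2*x dx = -4.
Sum: -8 + 40/3 − 4 = 4/3.
So RHS = -∫_0^2 v(x) φ(x) dx = -4/3.
LHS − RHS = 8/3 ≠ 0, so the identity fails.
(For a valid weak derivative the identity must hold for EVERY test function, in particular this one. The failure shows v is NOT the weak derivative of u.)
Correct weak derivative would be u'(x) = 1 - 2*x.


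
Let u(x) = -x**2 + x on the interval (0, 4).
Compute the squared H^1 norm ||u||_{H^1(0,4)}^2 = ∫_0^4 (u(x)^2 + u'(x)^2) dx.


||u||_{H^1}^2 = 2332/15

The H^1 norm (squared) on an interval (0, L) is
  ||u||_{H^1}^2 = ∫_0^L u(x)^2 dx + ∫_0^L u'(x)^2 dx.
Compute u'(x) = 1 - 2*x.
Then u(x)^2 = x**4 - 2*x**3 + x**2 and u'(x)^2 = 4*x**2 - 4*x + 1.
Integrate each monomial from 0 to 4 using ∫_0^4 c·x^n dx = c·4^(n+1)/(n+1):
  ∫_0^4 u(x)^2 dx = ∫_0^4 (x^4 - 2*x^3 + x^2) dx. Term by term:
    ∫_0^4 x^4 dx = 1024/5;  ∫_0^4 -2*x^3 dx = -128;  ∫_0^4 x^2 dx = 64/3.
  Sum: 1024/5 − 128 + 64/3 = 1472/15.
  ∫_0^4 u'(x)^2 dx = ∫_0^4 (4*x^2 - 4*x + 1) dx. Term by term:
    ∫_0^4 4*x^2 dx = 256/3;  ∫_0^4 -4*x dx = -32;  ∫_0^4 1 dx = 4.
  Sum: 256/3 − 32 + 4 = 172/3.
Adding: ||u||_{H^1}^2 = 1472/15 + 172/3 = 2332/15.


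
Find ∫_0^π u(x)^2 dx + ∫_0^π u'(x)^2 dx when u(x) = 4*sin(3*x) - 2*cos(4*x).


||u||_{H^1(0,π)}^2 = 1632/7 + 114*π

u'(x) = 8*sin(4*x) + 12*cos(3*x).
Expand u² and (u')² and integrate term by term on (0, π), using: for integers n ≥ 1, ∫_0^π sin²(nx) dx = ∫_0^π cos²(nx) dx = π/2; for n ≠ n', ∫_0^π sin(nx)sin(n'x) dx = ∫_0^π cos(nx)cos(n'x) dx = 0; and by product-to-sum, ∫_0^π sin(nx)cos(n'x) dx = ½∫_0^π [sin((n+n')x) + sin((n−n')x)] dx, which is 0 when n+n' is even and 2n/(n²−n'²) when n+n' is odd (it need not vanish on (0, π)).
  u² squared terms: (-2)²·∫cos(4x)² dx = 4·π/2 = 2*π;  (4)²·∫sin(3x)² dx = 16·π/2 = 8*π.
  u² cross terms: 2·(-2)·(4)·∫cos(4x)·sin(3x) dx = -16·(-6/7) = 96/7.
  So ∫_0^π u² dx = 2*π + 8*π + 96/7 = 96/7 + 10*π.
  (u')² squared terms: (8)²·∫sin(4x)² dx = 64·π/2 = 32*π;  (12)²·∫cos(3x)² dx = 144·π/2 = 72*π.
  (u')² cross terms: 2·(8)·(12)·∫sin(4x)·cos(3x) dx = 192·(8/7) = 1536/7.
  So ∫_0^π (u')² dx = 32*π + 72*π + 1536/7 = 1536/7 + 104*π.
||u||_{H^1}^2 = (96/7 + 10*π) + (1536/7 + 104*π) = 1632/7 + 114*π.


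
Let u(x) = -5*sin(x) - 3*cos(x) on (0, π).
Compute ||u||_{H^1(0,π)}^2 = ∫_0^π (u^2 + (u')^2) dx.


||u||_{H^1(0,π)}^2 = 34*π

u'(x) = 3*sin(x) - 5*cos(x).
Expand u² and (u')² and integrate term by term on (0, π), using: for integers n ≥ 1, ∫_0^π sin²(nx) dx = ∫_0^π cos²(nx) dx = π/2; for n ≠ n', ∫_0^π sin(nx)sin(n'x) dx = ∫_0^π cos(nx)cos(n'x) dx = 0; and by product-to-sum, ∫_0^π sin(nx)cos(n'x) dx = ½∫_0^π [sin((n+n')x) + sin((n−n')x)] dx, which is 0 when n+n' is even and 2n/(n²−n'²) when n+n' is odd (it need not vanish on (0, π)).
  u² squared terms: (-5)²·∫sin(x)² dx = 25·π/2 = 25*π/2;  (-3)²·∫cos(x)² dx = 9·π/2 = 9*π/2.
  u² cross terms: 2·(-5)·(-3)·∫sin(x)·cos(x) dx = 30·(0) = 0.
  So ∫_0^π u² dx = 25*π/2 + 9*π/2 + 0 = 17*π.
  (u')² squared terms: (-5)²·∫cos(x)² dx = 25·π/2 = 25*π/2;  (3)²·∫sin(x)² dx = 9·π/2 = 9*π/2.
  (u')² cross terms: 2·(-5)·(3)·∫cos(x)·sin(x) dx = -30·(0) = 0.
  So ∫_0^π (u')² dx = 25*π/2 + 9*π/2 + 0 = 17*π.
||u||_{H^1}^2 = (17*π) + (17*π) = 34*π.


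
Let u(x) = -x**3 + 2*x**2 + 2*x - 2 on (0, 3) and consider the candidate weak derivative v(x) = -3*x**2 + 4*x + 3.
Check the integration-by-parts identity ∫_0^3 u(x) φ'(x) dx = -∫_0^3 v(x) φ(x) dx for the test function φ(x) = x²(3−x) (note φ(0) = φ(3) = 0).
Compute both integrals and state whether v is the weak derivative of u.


LHS = 54/5, RHS = 81/20. No, v is not the weak derivative of u.

u(x) = -x**3 + 2*x**2 + 2*x - 2, classical derivative u'(x) = -3*x**2 + 4*x + 2.
φ(x) = x²(3−x), so φ'(x) = 3*x*(2 - x).
Note φ(0) = φ(3) = 0, so the boundary term u·φ vanishes.
LHS = ∫_0^3 u(x) φ'(x) dx = ∫_0^3 (3*x^5 - 12*x^4 + 6*x^3 + 18*x^2 - 12*x) dx. Term by term:
  ∫_0^3 3*x^5 dx = 729/2;  ∫_0^3 -12*x^4 dx = -2916/5;  ∫_0^3 6*x^3 dx = 243/2;
  ∫_0^3 18*x^2 dx = 162;  ∫_0^3 -12*x dx = -54.
Sum: 729/2 − 2916/5 + 243/2 + 162 − 54 = 54/5.
So LHS = 54/5.
∫_0^3 v(x) φ(x) dx = ∫_0^3 (3*x^5 - 13*x^4 + 9*x^3 + 9*x^2) dx. Term by term:
  ∫_0^3 3*x^5 dx = 729/2;  ∫_0^3 -13*x^4 dx = -3159/5;  ∫_0^3 9*x^3 dx = 729/4;
  ∫_0^3 9*x^2 dx = 81.
Sum: 729/2 − 3159/5 + 729/4 + 81 = -81/20.
So RHS = -∫_0^3 v(x) φ(x) dx = 81/20.
LHS − RHS = 27/4 ≠ 0, so the identity fails.
(For a valid weak derivative the identity must hold for EVERY test function, in particular this one. The failure shows v is NOT the weak derivative of u.)
Correct weak derivative would be u'(x) = -3*x**2 + 4*x + 2.


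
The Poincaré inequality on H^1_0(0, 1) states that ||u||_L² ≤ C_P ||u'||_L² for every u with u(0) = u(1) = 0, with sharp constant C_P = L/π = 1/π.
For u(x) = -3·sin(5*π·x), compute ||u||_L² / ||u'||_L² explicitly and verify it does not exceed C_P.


||u||_L² / ||u'||_L² = 1/(5*π) < C_P = 1/π.

u(x) = -3·sin(5*π·x), so u'(x) = -15*π*cos(5*π*x).
Writing u(x) = A·sin(kπx/L) with A = -3 and k = 5, use ∫_0^L sin²(kπx/L) dx = L/2 and ∫_0^L cos²(kπx/L) dx = L/2.
u² = 9·sin²(5*π·x) and (u')² = 225*π^2·cos²(5*π·x), and each of sin², cos² integrates to L/2 = 1/2 over (0, 1).
∫_0^1 u² dx = 9/2, so ||u||_L² = 3*sqrt(2)/2.
∫_0^1 (u')² dx = 225*π^2/2, so ||u'||_L² = 15*sqrt(2)*π/2.
Ratio ||u||_L² / ||u'||_L² = 1/(5*π).
Sharp Poincaré constant on H^1_0(0, 1) is C_P = L/π = 1/π, achieved by sin(π·x).
This is the k = 5 harmonic; the ratio L/(kπ) is strictly less than C_P = L/π, consistent with the sharp inequality ||u||_L² ≤ C_P ||u'||_L².


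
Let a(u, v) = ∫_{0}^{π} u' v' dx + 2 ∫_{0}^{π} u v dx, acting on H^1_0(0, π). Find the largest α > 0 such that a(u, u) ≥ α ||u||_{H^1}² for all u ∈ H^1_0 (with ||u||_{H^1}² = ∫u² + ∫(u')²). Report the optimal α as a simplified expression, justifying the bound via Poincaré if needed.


α = 1

Coercivity of a(·,·) on H^1_0(0, π) means a(u, u) ≥ α ||u||_{H^1}² for every u ∈ H^1_0.
The interval has length L = π, and Poincaré/coercivity depend only on L. Here a(u, u) = ∫(u')² + (2)·∫u².
Here c = 2 ≥ 1, so a(u,u) = ∫(u')² + c∫u² ≥ ∫(u')² + ∫u² = ||u||_{H^1}², i.e. α = 1 works. No larger α is possible: a(u,u) ≥ α||u||_{H^1}² means (1−α)∫(u')² ≥ (α−c)∫u², and for the modes u_n = sin(nπ(x−x₀)/L) (x₀ the left endpoint) one has ∫u_n²/∫(u_n')² = (L/(nπ))² → 0, so a(u_n,u_n)/||u_n||_{H^1}² → 1. Hence the optimal constant is α = 1.
Therefore α = 1.


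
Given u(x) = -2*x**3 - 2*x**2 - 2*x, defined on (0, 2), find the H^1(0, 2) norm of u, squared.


||u||_{H^1}^2 = 88936/105

The H^1 norm (squared) on an interval (0, L) is
  ||u||_{H^1}^2 = ∫_0^L u(x)^2 dx + ∫_0^L u'(x)^2 dx.
Compute u'(x) = -6*x**2 - 4*x - 2.
Then u(x)^2 = 4*x**6 + 8*x**5 + 12*x**4 + 8*x**3 + 4*x**2 and u'(x)^2 = 36*x**4 + 48*x**3 + 40*x**2 + 16*x + 4.
Integrate each monomial from 0 to 2 using ∫_0^2 c·x^n dx = c·2^(n+1)/(n+1):
  ∫_0^2 u(x)^2 dx = ∫_0^2 (4*x^6 + 8*x^5 + 12*x^4 + 8*x^3 + 4*x^2) dx. Term by term:
    ∫_0^2 4*x^6 dx = 512/7;  ∫_0^2 8*x^5 dx = 256/3;  ∫_0^2 12*x^4 dx = 384/5;
    ∫_0^2 8*x^3 dx = 32;  ∫_0^2 4*x^2 dx = 32/3.
  Sum: 512/7 + 256/3 + 384/5 + 32 + 32/3 = 9728/35.
  ∫_0^2 u'(x)^2 dx = ∫_0^2 (36*x^4 + 48*x^3 + 40*x^2 + 16*x + 4) dx. Term by term:
    ∫_0^2 36*x^4 dx = 1152/5;  ∫_0^2 48*x^3 dx = 192;  ∫_0^2 40*x^2 dx = 320/3;
    ∫_0^2 16*x dx = 32;  ∫_0^2 4 dx = 8.
  Sum: 1152/5 + 192 + 320/3 + 32 + 8 = 8536/15.
Adding: ||u||_{H^1}^2 = 9728/35 + 8536/15 = 88936/105.


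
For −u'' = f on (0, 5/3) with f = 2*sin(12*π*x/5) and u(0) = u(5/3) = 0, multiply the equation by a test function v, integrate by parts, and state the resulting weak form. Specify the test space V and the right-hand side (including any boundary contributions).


V = H^1_0(0, 5/3) (so v(0) = v(5/3) = 0); weak form: ∫_0^5/3 u'v' dx = ∫_0^5/3 (2*sin(12*π*x/5)) v dx for all v ∈ V.

Multiply both sides by a test function v and integrate from 0 to 5/3:
  ∫_0^5/3 −u''(x) v(x) dx = ∫_0^5/3 f(x) v(x) dx.
Integrate the LHS by parts once:
  ∫_0^5/3 −u'' v dx = −[u'(x) v(x)]_0^5/3 + ∫_0^5/3 u'(x) v'(x) dx.
Thus ∫_0^5/3 u'(x) v'(x) dx = ∫_0^5/3 f(x) v(x) dx + [u'(x) v(x)]_0^5/3.
Choose V so that boundary terms are either known or forced to vanish.
u is Dirichlet: u(0) = u(5/3) = 0. Let V = H^1_0(0, 5/3); then v(0) = v(5/3) = 0, and [u' v]_0^5/3 = 0.
Weak formulation: find u (satisfying any essential BC) such that ∫_0^5/3 u'(x) v'(x) dx = ∫_0^5/3 f v dx for all v ∈ V.
Substituting f(x) = 2*sin(12*π*x/5), the right-hand side is ∫_0^5/3 (2*sin(12*π*x/5)) v dx.


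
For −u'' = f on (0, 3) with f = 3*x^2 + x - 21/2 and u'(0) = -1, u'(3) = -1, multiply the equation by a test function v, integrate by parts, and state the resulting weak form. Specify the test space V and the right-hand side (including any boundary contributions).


V = H^1(0, 3) (v unrestricted at boundary; u is determined up to an additive constant); weak form: ∫_0^3 u'v' dx = ∫_0^3 (3*x^2 + x - 21/2) v dx − v(3) + v(0) for all v ∈ V.

Multiply both sides by a test function v and integrate from 0 to 3:
  ∫_0^3 −u''(x) v(x) dx = ∫_0^3 f(x) v(x) dx.
Integrate the LHS by parts once:
  ∫_0^3 −u'' v dx = −[u'(x) v(x)]_0^3 + ∫_0^3 u'(x) v'(x) dx.
Thus ∫_0^3 u'(x) v'(x) dx = ∫_0^3 f(x) v(x) dx + [u'(x) v(x)]_0^3.
Choose V so that boundary terms are either known or forced to vanish.
u has inhomogeneous Neumann u'(0) = -1, u'(3) = -1. [u' v]_0^3 = (-1)·v(3) − (-1)·v(0) = − v(3) + v(0). Take V = H^1(0, 3); boundary term becomes part of RHS.
Weak formulation: find u (satisfying any essential BC) such that ∫_0^3 u'(x) v'(x) dx = ∫_0^3 f v dx − v(3) + v(0) for all v ∈ V (Neumann data are natural BCs: they enter the RHS as boundary terms).
Substituting f(x) = 3*x^2 + x - 21/2, the right-hand side is ∫_0^3 (3*x^2 + x - 21/2) v dx − v(3) + v(0).
Compatibility check (pure Neumann): taking v ≡ 1 ∈ V gives 0 = ∫_0^3 f dx + (-1) − (-1), i.e. ∫_0^3 f dx must equal u'(0) − u'(3) = 0. Indeed ∫_0^3 (3*x^2 + x - 21/2) dx = 0, so the data are compatible. The solution is then unique only up to an additive constant (fix it e.g. by requiring ∫_0^3 u dx = 0).


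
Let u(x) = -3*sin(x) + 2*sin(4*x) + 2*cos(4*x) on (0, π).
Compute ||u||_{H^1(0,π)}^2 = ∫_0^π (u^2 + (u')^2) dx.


||u||_{H^1(0,π)}^2 = 136/5 + 77*π

u'(x) = -8*sin(4*x) - 3*cos(x) + 8*cos(4*x).
Expand u² and (u')² and integrate term by term on (0, π), using: for integers n ≥ 1, ∫_0^π sin²(nx) dx = ∫_0^π cos²(nx) dx = π/2; for n ≠ n', ∫_0^π sin(nx)sin(n'x) dx = ∫_0^π cos(nx)cos(n'x) dx = 0; and by product-to-sum, ∫_0^π sin(nx)cos(n'x) dx = ½∫_0^π [sin((n+n')x) + sin((n−n')x)] dx, which is 0 when n+n' is even and 2n/(n²−n'²) when n+n' is odd (it need not vanish on (0, π)).
  u² squared terms: (-3)²·∫sin(x)² dx = 9·π/2 = 9*π/2;  (2)²·∫cos(4x)² dx = 4·π/2 = 2*π;  (2)²·∫sin(4x)² dx = 4·π/2 = 2*π.
  u² cross terms: 2·(-3)·(2)·∫sin(x)·cos(4x) dx = -12·(-2/15) = 8/5;  2·(-3)·(2)·∫sin(x)·sin(4x) dx = -12·(0) = 0;  2·(2)·(2)·∫cos(4x)·sin(4x) dx = 8·(0) = 0.
  So ∫_0^π u² dx = 9*π/2 + 2*π + 2*π + 8/5 + 0 + 0 = 8/5 + 17*π/2.
  (u')² squared terms: (-8)²·∫sin(4x)² dx = 64·π/2 = 32*π;  (-3)²·∫cos(x)² dx = 9·π/2 = 9*π/2;  (8)²·∫cos(4x)² dx = 64·π/2 = 32*π.
  (u')² cross terms: 2·(-8)·(-3)·∫sin(4x)·cos(x) dx = 48·(8/15) = 128/5;  2·(-8)·(8)·∫sin(4x)·cos(4x) dx = -128·(0) = 0;  2·(-3)·(8)·∫cos(x)·cos(4x) dx = -48·(0) = 0.
  So ∫_0^π (u')² dx = 32*π + 9*π/2 + 32*π + 128/5 + 0 + 0 = 128/5 + 137*π/2.
||u||_{H^1}^2 = (8/5 + 17*π/2) + (128/5 + 137*π/2) = 136/5 + 77*π.


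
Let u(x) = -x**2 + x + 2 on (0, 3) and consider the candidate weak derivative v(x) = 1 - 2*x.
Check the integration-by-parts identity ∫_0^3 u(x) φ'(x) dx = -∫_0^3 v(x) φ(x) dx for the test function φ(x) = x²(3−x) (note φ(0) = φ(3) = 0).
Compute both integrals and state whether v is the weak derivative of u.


LHS = 351/20, RHS = 351/20. Yes, v = u' weakly.

u(x) = -x**2 + x + 2, classical derivative u'(x) = 1 - 2*x.
φ(x) = x²(3−x), so φ'(x) = 3*x*(2 - x).
Note φ(0) = φ(3) = 0, so the boundary term u·φ vanishes.
LHS = ∫_0^3 u(x) φ'(x) dx = ∫_0^3 (3*x^4 - 9*x^3 + 12*x) dx. Term by term:
  ∫_0^3 3*x^4 dx = 729/5;  ∫_0^3 -9*x^3 dx = -729/4;  ∫_0^3 12*x dx = 54.
Sum: 729/5 − 729/4 + 54 = 351/20.
So LHS = 351/20.
∫_0^3 v(x) φ(x) dx = ∫_0^3 (2*x^4 - 7*x^3 + 3*x^2) dx. Term by term:
  ∫_0^3 2*x^4 dx = 486/5;  ∫_0^3 -7*x^3 dx = -567/4;  ∫_0^3 3*x^2 dx = 27.
Sum: 486/5 − 567/4 + 27 = -351/20.
So RHS = -∫_0^3 v(x) φ(x) dx = 351/20.
LHS = RHS, so the identity holds for this test φ.
Moreover u is smooth here and v(x) = u'(x) = 1 - 2*x pointwise, so the identity holds for every test function. Hence v is the weak derivative of u.


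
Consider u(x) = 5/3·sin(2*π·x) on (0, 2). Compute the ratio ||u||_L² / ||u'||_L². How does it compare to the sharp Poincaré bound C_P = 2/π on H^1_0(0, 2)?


||u||_L² / ||u'||_L² = 1/(2*π) < C_P = 2/π.

u(x) = 5/3·sin(2*π·x), so u'(x) = 10*π*cos(2*π*x)/3.
Writing u(x) = A·sin(kπx/L) with A = 5/3 and k = 4, use ∫_0^L sin²(kπx/L) dx = L/2 and ∫_0^L cos²(kπx/L) dx = L/2.
u² = 25/9·sin²(2*π·x) and (u')² = 100*π^2/9·cos²(2*π·x), and each of sin², cos² integrates to L/2 = 1 over (0, 2).
∫_0^2 u² dx = 25/9, so ||u||_L² = 5/3.
∫_0^2 (u')² dx = 100*π^2/9, so ||u'||_L² = 10*π/3.
Ratio ||u||_L² / ||u'||_L² = 1/(2*π).
Sharp Poincaré constant on H^1_0(0, 2) is C_P = L/π = 2/π, achieved by sin(π/2·x).
This is the k = 4 harmonic; the ratio L/(kπ) is strictly less than C_P = L/π, consistent with the sharp inequality ||u||_L² ≤ C_P ||u'||_L².


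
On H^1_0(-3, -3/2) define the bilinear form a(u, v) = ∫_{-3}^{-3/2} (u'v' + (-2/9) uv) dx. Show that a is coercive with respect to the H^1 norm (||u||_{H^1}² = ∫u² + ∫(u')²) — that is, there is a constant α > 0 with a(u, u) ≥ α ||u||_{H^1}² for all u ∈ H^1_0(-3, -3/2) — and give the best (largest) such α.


α = 2*(-1 + 2*π^2)/(9 + 4*π^2)

Coercivity of a(·,·) on H^1_0(-3, -3/2) means a(u, u) ≥ α ||u||_{H^1}² for every u ∈ H^1_0.
The interval has length L = 3/2, and Poincaré/coercivity depend only on L. Here a(u, u) = ∫(u')² + (-2/9)·∫u².
Here c = -2/9 < 0 with |c| < (π/L)² = 4*π^2/9, so coercivity still holds. The condition a(u,u) ≥ α||u||_{H^1}² reads (1−α)∫(u')² ≥ (α−c)∫u². Any admissible α is ≤ 1 (rapidly oscillating u have ∫u²/∫(u')² → 0), and α = 1 would force 0 ≥ (1−c)∫u², impossible since c < 1; so 1−α > 0. By the sharp Poincaré inequality on H^1_0 of an interval of length L, ∫(u')² ≥ (π/L)²∫u² with equality for the first sine mode sin(π(x−x₀)/L) (x₀ the left endpoint), so the inequality holds for all u iff (1−α)(π/L)² ≥ α − c, i.e. α ≤ ((π/L)² + c)/((π/L)² + 1) = (1 + c(L/π)²)/(1 + (L/π)²). (Direct route, valid since c ≤ 0: Poincaré gives c∫u² ≥ c(L/π)²∫(u')², so a(u,u) ≥ (1 + c(L/π)²)∫(u')², while ||u||_{H^1}² ≤ (1 + (L/π)²)∫(u')²; dividing yields the same α.) With (π/L)² = 4*π^2/9 and c = -2/9, the largest admissible constant is α = ((π/L)² + c)/((π/L)² + 1).
Simplifying, α = 2*(-1 + 2*π^2)/(9 + 4*π^2).


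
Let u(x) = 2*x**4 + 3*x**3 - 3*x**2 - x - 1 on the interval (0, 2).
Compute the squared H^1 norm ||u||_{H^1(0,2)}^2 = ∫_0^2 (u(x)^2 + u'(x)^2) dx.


||u||_{H^1}^2 = 796504/315

The H^1 norm (squared) on an interval (0, L) is
  ||u||_{H^1}^2 = ∫_0^L u(x)^2 dx + ∫_0^L u'(x)^2 dx.
Compute u'(x) = 8*x**3 + 9*x**2 - 6*x - 1.
Then u(x)^2 = 4*x**8 + 12*x**7 - 3*x**6 - 22*x**5 - x**4 + 7*x**2 + 2*x + 1 and u'(x)^2 = 64*x**6 + 144*x**5 - 15*x**4 - 124*x**3 + 18*x**2 + 12*x + 1.
Integrate each monomial from 0 to 2 using ∫_0^2 c·x^n dx = c·2^(n+1)/(n+1):
  ∫_0^2 u(x)^2 dx = ∫_0^2 (4*x^8 + 12*x^7 - 3*x^6 - 22*x^5 - x^4 + 7*x^2 + 2*x + 1) dx. Term by term:
    ∫_0^2 4*x^8 dx = 2048/9;  ∫_0^2 12*x^7 dx = 384;  ∫_0^2 -3*x^6 dx = -384/7;
    ∫_0^2 -22*x^5 dx = -704/3;  ∫_0^2 -x^4 dx = -32/5;  ∫_0^2 7*x^2 dx = 56/3;
    ∫_0^2 2*x dx = 4;  ∫_0^2 1 dx = 2.
  Sum: 2048/9 + 384 − 384/7 − 704/3 − 32/5 + 56/3 + 4 + 2 = 107194/315.
  ∫_0^2 u'(x)^2 dx = ∫_0^2 (64*x^6 + 144*x^5 - 15*x^4 - 124*x^3 + 18*x^2 + 12*x + 1) dx. Term by term:
    ∫_0^2 64*x^6 dx = 8192/7;  ∫_0^2 144*x^5 dx = 1536;  ∫_0^2 -15*x^4 dx = -96;
    ∫_0^2 -124*x^3 dx = -496;  ∫_0^2 18*x^2 dx = 48;  ∫_0^2 12*x dx = 24;
    ∫_0^2 1 dx = 2.
  Sum: 8192/7 + 1536 − 96 − 496 + 48 + 24 + 2 = 15318/7.
Adding: ||u||_{H^1}^2 = 107194/315 + 15318/7 = 796504/315.


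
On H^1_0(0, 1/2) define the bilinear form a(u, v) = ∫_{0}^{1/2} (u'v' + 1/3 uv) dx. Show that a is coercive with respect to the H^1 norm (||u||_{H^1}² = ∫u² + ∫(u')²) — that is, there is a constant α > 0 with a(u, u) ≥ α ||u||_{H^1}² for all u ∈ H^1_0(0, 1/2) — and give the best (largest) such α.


α = (1 + 12*π^2)/(3*(1 + 4*π^2))

Coercivity of a(·,·) on H^1_0(0, 1/2) means a(u, u) ≥ α ||u||_{H^1}² for every u ∈ H^1_0.
The interval has length L = 1/2, and Poincaré/coercivity depend only on L. Here a(u, u) = ∫(u')² + (1/3)·∫u².
Here 0 < c = 1/3 < 1. The condition a(u,u) ≥ α||u||_{H^1}² reads (1−α)∫(u')² ≥ (α−c)∫u². Any admissible α is ≤ 1 (rapidly oscillating u have ∫u²/∫(u')² → 0), and α = 1 would force 0 ≥ (1−c)∫u², impossible since c < 1; so 1−α > 0. By the sharp Poincaré inequality on H^1_0 of an interval of length L, ∫(u')² ≥ (π/L)²∫u² with equality for the first sine mode sin(π(x−x₀)/L) (x₀ the left endpoint), so the inequality holds for all u iff (1−α)(π/L)² ≥ α − c, i.e. α ≤ ((π/L)² + c)/((π/L)² + 1) = (1 + c(L/π)²)/(1 + (L/π)²). With (π/L)² = 4*π^2 and c = 1/3, the largest admissible constant is α = ((π/L)² + c)/((π/L)² + 1).
Simplifying, α = (1 + 12*π^2)/(3*(1 + 4*π^2)).


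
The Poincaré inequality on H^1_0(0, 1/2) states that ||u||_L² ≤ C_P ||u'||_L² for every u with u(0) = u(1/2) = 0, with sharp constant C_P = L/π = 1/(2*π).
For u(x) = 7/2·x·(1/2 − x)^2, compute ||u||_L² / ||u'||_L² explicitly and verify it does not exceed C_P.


||u||_L² / ||u'||_L² = sqrt(14)/28 < C_P = 1/(2*π).

u(x) = 7/2·x·(1/2 − x)^2, so u'(x) = 21*x^2/2 - 7*x + 7/8.
u(x) = 7/2·x·(1/2 − x)^2 vanishes at x = 0 and x = 1/2, so u ∈ H^1_0(0, 1/2). Differentiate via the product rule and integrate the resulting polynomials term by term.
  ∫_0^1/2 u² dx = ∫_0^1/2 (49*x^6/4 - 49*x^5/2 + 147*x^4/8 - 49*x^3/8 + 49*x^2/64) dx. Term by term:
    ∫_0^1/2 49*x^6/4 dx = 7/512;  ∫_0^1/2 -49*x^5/2 dx = -49/768;  ∫_0^1/2 147*x^4/8 dx = 147/1280;
    ∫_0^1/2 -49*x^3/8 dx = -49/512;  ∫_0^1/2 49*x^2/64 dx = 49/1536.
  Sum: 7/512 − 49/768 + 147/1280 − 49/512 + 49/1536 = 7/7680.
  ∫_0^1/2 (u')² dx = ∫_0^1/2 (441*x^4/4 - 147*x^3 + 539*x^2/8 - 49*x/4 + 49/64) dx. Term by term:
    ∫_0^1/2 441*x^4/4 dx = 441/640;  ∫_0^1/2 -147*x^3 dx = -147/64;  ∫_0^1/2 539*x^2/8 dx = 539/192;
    ∫_0^1/2 -49*x/4 dx = -49/32;  ∫_0^1/2 49/64 dx = 49/128.
  Sum: 441/640 − 147/64 + 539/192 − 49/32 + 49/128 = 49/960.
∫_0^1/2 u² dx = 7/7680, so ||u||_L² = sqrt(210)/480.
∫_0^1/2 (u')² dx = 49/960, so ||u'||_L² = 7*sqrt(15)/120.
Ratio ||u||_L² / ||u'||_L² = sqrt(14)/28.
Sharp Poincaré constant on H^1_0(0, 1/2) is C_P = L/π = 1/(2*π), achieved by sin(2*π·x).
A polynomial bump cannot attain the sharp Poincaré constant (only the first sine eigenfunction does), so the ratio is strictly less than C_P, consistent with ||u||_L² ≤ C_P ||u'||_L².


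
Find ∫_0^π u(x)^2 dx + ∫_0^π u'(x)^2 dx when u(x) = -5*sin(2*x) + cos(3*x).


||u||_{H^1(0,π)}^2 = 80 + 135*π/2

u'(x) = -3*sin(3*x) - 10*cos(2*x).
Expand u² and (u')² and integrate term by term on (0, π), using: for integers n ≥ 1, ∫_0^π sin²(nx) dx = ∫_0^π cos²(nx) dx = π/2; for n ≠ n', ∫_0^π sin(nx)sin(n'x) dx = ∫_0^π cos(nx)cos(n'x) dx = 0; and by product-to-sum, ∫_0^π sin(nx)cos(n'x) dx = ½∫_0^π [sin((n+n')x) + sin((n−n')x)] dx, which is 0 when n+n' is even and 2n/(n²−n'²) when n+n' is odd (it need not vanish on (0, π)).
  u² squared terms: (-5)²·∫sin(2x)² dx = 25·π/2 = 25*π/2;  (1)²·∫cos(3x)² dx = 1·π/2 = π/2.
  u² cross terms: 2·(-5)·(1)·∫sin(2x)·cos(3x) dx = -10·(-4/5) = 8.
  So ∫_0^π u² dx = 25*π/2 + π/2 + 8 = 8 + 13*π.
  (u')² squared terms: (-10)²·∫cos(2x)² dx = 100·π/2 = 50*π;  (-3)²·∫sin(3x)² dx = 9·π/2 = 9*π/2.
  (u')² cross terms: 2·(-10)·(-3)·∫cos(2x)·sin(3x) dx = 60·(6/5) = 72.
  So ∫_0^π (u')² dx = 50*π + 9*π/2 + 72 = 72 + 109*π/2.
||u||_{H^1}^2 = (8 + 13*π) + (72 + 109*π/2) = 80 + 135*π/2.


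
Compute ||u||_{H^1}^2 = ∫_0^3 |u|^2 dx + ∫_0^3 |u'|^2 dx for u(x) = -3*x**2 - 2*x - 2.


||u||_{H^1}^2 = 6582/5

The H^1 norm (squared) on an interval (0, L) is
  ||u||_{H^1}^2 = ∫_0^L u(x)^2 dx + ∫_0^L u'(x)^2 dx.
Compute u'(x) = -6*x - 2.
Then u(x)^2 = 9*x**4 + 12*x**3 + 16*x**2 + 8*x + 4 and u'(x)^2 = 36*x**2 + 24*x + 4.
Integrate each monomial from 0 to 3 using ∫_0^3 c·x^n dx = c·3^(n+1)/(n+1):
  ∫_0^3 u(x)^2 dx = ∫_0^3 (9*x^4 + 12*x^3 + 16*x^2 + 8*x + 4) dx. Term by term:
    ∫_0^3 9*x^4 dx = 2187/5;  ∫_0^3 12*x^3 dx = 243;  ∫_0^3 16*x^2 dx = 144;
    ∫_0^3 8*x dx = 36;  ∫_0^3 4 dx = 12.
  Sum: 2187/5 + 243 + 144 + 36 + 12 = 4362/5.
  ∫_0^3 u'(x)^2 dx = ∫_0^3 (36*x^2 + 24*x + 4) dx. Term by term:
    ∫_0^3 36*x^2 dx = 324;  ∫_0^3 24*x dx = 108;  ∫_0^3 4 dx = 12.
  Sum: 324 + 108 + 12 = 444.
Adding: ||u||_{H^1}^2 = 4362/5 + 444 = 6582/5.


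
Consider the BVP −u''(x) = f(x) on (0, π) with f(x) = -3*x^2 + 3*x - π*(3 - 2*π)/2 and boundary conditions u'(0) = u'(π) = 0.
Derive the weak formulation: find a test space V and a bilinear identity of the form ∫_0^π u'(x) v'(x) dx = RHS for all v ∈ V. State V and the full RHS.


V = H^1(0, π) (no boundary constraint on v; u is determined up to an additive constant); weak form: ∫_0^π u'v' dx = ∫_0^π (-3*x^2 + 3*x - π*(3 - 2*π)/2) v dx for all v ∈ V.

Multiply both sides by a test function v and integrate from 0 to π:
  ∫_0^π −u''(x) v(x) dx = ∫_0^π f(x) v(x) dx.
Integrate the LHS by parts once:
  ∫_0^π −u'' v dx = −[u'(x) v(x)]_0^π + ∫_0^π u'(x) v'(x) dx.
Thus ∫_0^π u'(x) v'(x) dx = ∫_0^π f(x) v(x) dx + [u'(x) v(x)]_0^π.
Choose V so that boundary terms are either known or forced to vanish.
u has homogeneous Neumann: u'(0) = u'(π) = 0. So [u' v]_0^π = 0·v(π) − 0·v(0) = 0 for any v; take V = H^1(0, π).
Weak formulation: find u (satisfying any essential BC) such that ∫_0^π u'(x) v'(x) dx = ∫_0^π f v dx for all v ∈ V (homogeneous Neumann, so boundary terms vanish).
Substituting f(x) = -3*x^2 + 3*x - π*(3 - 2*π)/2, the right-hand side is ∫_0^π (-3*x^2 + 3*x - π*(3 - 2*π)/2) v dx.
Compatibility check (pure Neumann): taking v ≡ 1 ∈ V gives 0 = ∫_0^π f dx + (0) − (0), i.e. ∫_0^π f dx must equal u'(0) − u'(π) = 0. Indeed ∫_0^π (-3*x^2 + 3*x - π*(3 - 2*π)/2) dx = 0, so the data are compatible. The solution is then unique only up to an additive constant (fix it e.g. by requiring ∫_0^π u dx = 0).


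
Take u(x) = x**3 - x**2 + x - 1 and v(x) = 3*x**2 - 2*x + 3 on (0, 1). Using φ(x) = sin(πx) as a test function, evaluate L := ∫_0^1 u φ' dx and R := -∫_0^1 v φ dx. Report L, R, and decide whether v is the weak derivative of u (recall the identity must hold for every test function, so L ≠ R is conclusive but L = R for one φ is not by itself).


LHS = -3/π + 12/π^3, RHS = -7/π + 12/π^3. No, v is not the weak derivative of u.

u(x) = x**3 - x**2 + x - 1, classical derivative u'(x) = 3*x**2 - 2*x + 1.
φ(x) = sin(πx), so φ'(x) = π*cos(π*x).
Note φ(0) = φ(1) = 0, so the boundary term u·φ vanishes.
LHS = ∫_0^1 u(x) φ'(x) dx = ∫_0^1 (π*x^3*cos(π*x) - π*x^2*cos(π*x) + π*x*cos(π*x) - π*cos(π*x)) dx. Term by term:
  ∫_0^1 -π*cos(π*x) dx = 0;  ∫_0^1 π*x*cos(π*x) dx = -2/π;  ∫_0^1 π*x^3*cos(π*x) dx = -3/π + 12/π^3;
  ∫_0^1 -π*x^2*cos(π*x) dx = 2/π.
Sum: 0 − 2/π + -3/π + 12/π^3 + 2/π = -3/π + 12/π^3.
So LHS = -3/π + 12/π^3.
∫_0^1 v(x) φ(x) dx = ∫_0^1 (3*x^2*sin(π*x) - 2*x*sin(π*x) + 3*sin(π*x)) dx. Term by term:
  ∫_0^1 3*sin(π*x) dx = 6/π;  ∫_0^1 -2*x*sin(π*x) dx = -2/π;  ∫_0^1 3*x^2*sin(π*x) dx = -12/π^3 + 3/π.
Sum: 6/π − 2/π + -12/π^3 + 3/π = -12/π^3 + 7/π.
So RHS = -∫_0^1 v(x) φ(x) dx = -7/π + 12/π^3.
LHS − RHS = 4/π ≠ 0, so the identity fails.
(For a valid weak derivative the identity must hold for EVERY test function, in particular this one. The failure shows v is NOT the weak derivative of u.)
Correct weak derivative would be u'(x) = 3*x**2 - 2*x + 1.


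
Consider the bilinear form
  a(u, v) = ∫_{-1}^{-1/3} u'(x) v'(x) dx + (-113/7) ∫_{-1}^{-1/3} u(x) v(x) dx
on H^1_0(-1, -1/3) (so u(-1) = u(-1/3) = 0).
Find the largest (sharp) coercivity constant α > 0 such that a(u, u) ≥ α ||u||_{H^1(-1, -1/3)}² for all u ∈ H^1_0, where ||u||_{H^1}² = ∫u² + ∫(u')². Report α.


α = (-452 + 63*π^2)/(7*(4 + 9*π^2))

Coercivity of a(·,·) on H^1_0(-1, -1/3) means a(u, u) ≥ α ||u||_{H^1}² for every u ∈ H^1_0.
The interval has length L = 2/3, and Poincaré/coercivity depend only on L. Here a(u, u) = ∫(u')² + (-113/7)·∫u².
Here c = -113/7 < 0 with |c| < (π/L)² = 9*π^2/4, so coercivity still holds. The condition a(u,u) ≥ α||u||_{H^1}² reads (1−α)∫(u')² ≥ (α−c)∫u². Any admissible α is ≤ 1 (rapidly oscillating u have ∫u²/∫(u')² → 0), and α = 1 would force 0 ≥ (1−c)∫u², impossible since c < 1; so 1−α > 0. By the sharp Poincaré inequality on H^1_0 of an interval of length L, ∫(u')² ≥ (π/L)²∫u² with equality for the first sine mode sin(π(x−x₀)/L) (x₀ the left endpoint), so the inequality holds for all u iff (1−α)(π/L)² ≥ α − c, i.e. α ≤ ((π/L)² + c)/((π/L)² + 1) = (1 + c(L/π)²)/(1 + (L/π)²). (Direct route, valid since c ≤ 0: Poincaré gives c∫u² ≥ c(L/π)²∫(u')², so a(u,u) ≥ (1 + c(L/π)²)∫(u')², while ||u||_{H^1}² ≤ (1 + (L/π)²)∫(u')²; dividing yields the same α.) With (π/L)² = 9*π^2/4 and c = -113/7, the largest admissible constant is α = ((π/L)² + c)/((π/L)² + 1).
Simplifying, α = (-452 + 63*π^2)/(7*(4 + 9*π^2)).


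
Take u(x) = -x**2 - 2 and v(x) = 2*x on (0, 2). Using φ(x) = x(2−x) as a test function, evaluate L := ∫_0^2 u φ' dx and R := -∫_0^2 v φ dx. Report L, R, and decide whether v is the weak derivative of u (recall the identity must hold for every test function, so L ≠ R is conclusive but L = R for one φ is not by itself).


LHS = 8/3, RHS = -8/3. No, v is not the weak derivative of u.

u(x) = -x**2 - 2, classical derivative u'(x) = -2*x.
φ(x) = x(2−x), so φ'(x) = 2 - 2*x.
Note φ(0) = φ(2) = 0, so the boundary term u·φ vanishes.
LHS = ∫_0^2 u(x) φ'(x) dx = ∫_0^2 (2*x^3 - 2*x^2 + 4*x - 4) dx. Term by term:
  ∫_0^2 2*x^3 dx = 8;  ∫_0^2 -2*x^2 dx = -16/3;  ∫_0^2 4*x dx = 8;
  ∫_0^2 -4 dx = -8.
Sum: 8 − 16/3 + 8 − 8 = 8/3.
So LHS = 8/3.
∫_0^2 v(x) φ(x) dx = ∫_0^2 (-2*x^3 + 4*x^2) dx. Term by term:
  ∫_0^2 -2*x^3 dx = -8;  ∫_0^2 4*x^2 dx = 32/3.
Sum: -8 + 32/3 = 8/3.
So RHS = -∫_0^2 v(x) φ(x) dx = -8/3.
LHS − RHS = 16/3 ≠ 0, so the identity fails.
(For a valid weak derivative the identity must hold for EVERY test function, in particular this one. The failure shows v is NOT the weak derivative of u.)
Correct weak derivative would be u'(x) = -2*x.


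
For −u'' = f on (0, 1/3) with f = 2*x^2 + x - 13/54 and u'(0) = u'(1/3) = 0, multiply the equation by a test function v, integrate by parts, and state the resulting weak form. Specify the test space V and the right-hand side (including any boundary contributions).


V = H^1(0, 1/3) (no boundary constraint on v; u is determined up to an additive constant); weak form: ∫_0^1/3 u'v' dx = ∫_0^1/3 (2*x^2 + x - 13/54) v dx for all v ∈ V.

Multiply both sides by a test function v and integrate from 0 to 1/3:
  ∫_0^1/3 −u''(x) v(x) dx = ∫_0^1/3 f(x) v(x) dx.
Integrate the LHS by parts once:
  ∫_0^1/3 −u'' v dx = −[u'(x) v(x)]_0^1/3 + ∫_0^1/3 u'(x) v'(x) dx.
Thus ∫_0^1/3 u'(x) v'(x) dx = ∫_0^1/3 f(x) v(x) dx + [u'(x) v(x)]_0^1/3.
Choose V so that boundary terms are either known or forced to vanish.
u has homogeneous Neumann: u'(0) = u'(1/3) = 0. So [u' v]_0^1/3 = 0·v(1/3) − 0·v(0) = 0 for any v; take V = H^1(0, 1/3).
Weak formulation: find u (satisfying any essential BC) such that ∫_0^1/3 u'(x) v'(x) dx = ∫_0^1/3 f v dx for all v ∈ V (homogeneous Neumann, so boundary terms vanish).
Substituting f(x) = 2*x^2 + x - 13/54, the right-hand side is ∫_0^1/3 (2*x^2 + x - 13/54) v dx.
Compatibility check (pure Neumann): taking v ≡ 1 ∈ V gives 0 = ∫_0^1/3 f dx + (0) − (0), i.e. ∫_0^1/3 f dx must equal u'(0) − u'(1/3) = 0. Indeed ∫_0^1/3 (2*x^2 + x - 13/54) dx = 0, so the data are compatible. The solution is then unique only up to an additive constant (fix it e.g. by requiring ∫_0^1/3 u dx = 0).


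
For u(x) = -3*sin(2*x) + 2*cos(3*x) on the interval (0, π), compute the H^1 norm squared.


||u||_{H^1(0,π)}^2 = 96 + 85*π/2

u'(x) = -6*sin(3*x) - 6*cos(2*x).
Expand u² and (u')² and integrate term by term on (0, π), using: for integers n ≥ 1, ∫_0^π sin²(nx) dx = ∫_0^π cos²(nx) dx = π/2; for n ≠ n', ∫_0^π sin(nx)sin(n'x) dx = ∫_0^π cos(nx)cos(n'x) dx = 0; and by product-to-sum, ∫_0^π sin(nx)cos(n'x) dx = ½∫_0^π [sin((n+n')x) + sin((n−n')x)] dx, which is 0 when n+n' is even and 2n/(n²−n'²) when n+n' is odd (it need not vanish on (0, π)).
  u² squared terms: (-3)²·∫sin(2x)² dx = 9·π/2 = 9*π/2;  (2)²·∫cos(3x)² dx = 4·π/2 = 2*π.
  u² cross terms: 2·(-3)·(2)·∫sin(2x)·cos(3x) dx = -12·(-4/5) = 48/5.
  So ∫_0^π u² dx = 9*π/2 + 2*π + 48/5 = 48/5 + 13*π/2.
  (u')² squared terms: (-6)²·∫cos(2x)² dx = 36·π/2 = 18*π;  (-6)²·∫sin(3x)² dx = 36·π/2 = 18*π.
  (u')² cross terms: 2·(-6)·(-6)·∫cos(2x)·sin(3x) dx = 72·(6/5) = 432/5.
  So ∫_0^π (u')² dx = 18*π + 18*π + 432/5 = 432/5 + 36*π.
||u||_{H^1}^2 = (48/5 + 13*π/2) + (432/5 + 36*π) = 96 + 85*π/2.


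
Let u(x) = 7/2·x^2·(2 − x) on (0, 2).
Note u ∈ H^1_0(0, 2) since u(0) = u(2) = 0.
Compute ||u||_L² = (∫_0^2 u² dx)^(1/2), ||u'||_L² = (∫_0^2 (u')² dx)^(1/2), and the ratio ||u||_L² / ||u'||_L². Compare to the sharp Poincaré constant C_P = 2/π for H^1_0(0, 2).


||u||_L² / ||u'||_L² = sqrt(14)/7 < C_P = 2/π.

u(x) = 7/2·x^2·(2 − x), so u'(x) = 7*x*(4 - 3*x)/2.
u(x) = 7/2·x^2·(2 − x) vanishes at x = 0 and x = 2, so u ∈ H^1_0(0, 2). Differentiate via the product rule and integrate the resulting polynomials term by term.
  ∫_0^2 u² dx = ∫_0^2 (49*x^6/4 - 49*x^5 + 49*x^4) dx. Term by term:
    ∫_0^2 49*x^6/4 dx = 224;  ∫_0^2 -49*x^5 dx = -1568/3;  ∫_0^2 49*x^4 dx = 1568/5.
  Sum: 224 − 1568/3 + 1568/5 = 224/15.
  ∫_0^2 (u')² dx = ∫_0^2 (441*x^4/4 - 294*x^3 + 196*x^2) dx. Term by term:
    ∫_0^2 441*x^4/4 dx = 3528/5;  ∫_0^2 -294*x^3 dx = -1176;  ∫_0^2 196*x^2 dx = 1568/3.
  Sum: 3528/5 − 1176 + 1568/3 = 784/15.
∫_0^2 u² dx = 224/15, so ||u||_L² = 4*sqrt(210)/15.
∫_0^2 (u')² dx = 784/15, so ||u'||_L² = 28*sqrt(15)/15.
Ratio ||u||_L² / ||u'||_L² = sqrt(14)/7.
Sharp Poincaré constant on H^1_0(0, 2) is C_P = L/π = 2/π, achieved by sin(π/2·x).
A polynomial bump cannot attain the sharp Poincaré constant (only the first sine eigenfunction does), so the ratio is strictly less than C_P, consistent with ||u||_L² ≤ C_P ||u'||_L².


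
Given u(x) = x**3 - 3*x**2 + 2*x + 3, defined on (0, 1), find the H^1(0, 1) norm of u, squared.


||u||_{H^1}^2 = 2389/210

The H^1 norm (squared) on an interval (0, L) is
  ||u||_{H^1}^2 = ∫_0^L u(x)^2 dx + ∫_0^L u'(x)^2 dx.
Compute u'(x) = 3*x**2 - 6*x + 2.
Then u(x)^2 = x**6 - 6*x**5 + 13*x**4 - 6*x**3 - 14*x**2 + 12*x + 9 and u'(x)^2 = 9*x**4 - 36*x**3 + 48*x**2 - 24*x + 4.
Integrate each monomial from 0 to 1 using ∫_0^1 c·x^n dx = c·1^(n+1)/(n+1):
  ∫_0^1 u(x)^2 dx = ∫_0^1 (x^6 - 6*x^5 + 13*x^4 - 6*x^3 - 14*x^2 + 12*x + 9) dx. Term by term:
    ∫_0^1 x^6 dx = 1/7;  ∫_0^1 -6*x^5 dx = -1;  ∫_0^1 13*x^4 dx = 13/5;
    ∫_0^1 -6*x^3 dx = -3/2;  ∫_0^1 -14*x^2 dx = -14/3;  ∫_0^1 12*x dx = 6;
    ∫_0^1 9 dx = 9.
  Sum: 1/7 − 1 + 13/5 − 3/2 − 14/3 + 6 + 9 = 2221/210.
  ∫_0^1 u'(x)^2 dx = ∫_0^1 (9*x^4 - 36*x^3 + 48*x^2 - 24*x + 4) dx. Term by term:
    ∫_0^1 9*x^4 dx = 9/5;  ∫_0^1 -36*x^3 dx = -9;  ∫_0^1 48*x^2 dx = 16;
    ∫_0^1 -24*x dx = -12;  ∫_0^1 4 dx = 4.
  Sum: 9/5 − 9 + 16 − 12 + 4 = 4/5.
Adding: ||u||_{H^1}^2 = 2221/210 + 4/5 = 2389/210.


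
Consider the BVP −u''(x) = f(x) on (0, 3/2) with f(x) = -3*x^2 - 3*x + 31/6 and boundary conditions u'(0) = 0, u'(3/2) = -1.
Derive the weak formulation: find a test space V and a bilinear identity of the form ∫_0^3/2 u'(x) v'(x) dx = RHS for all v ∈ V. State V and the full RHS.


V = H^1(0, 3/2) (v unrestricted at boundary; u is determined up to an additive constant); weak form: ∫_0^3/2 u'v' dx = ∫_0^3/2 (-3*x^2 - 3*x + 31/6) v dx − v(3/2) for all v ∈ V.

Multiply both sides by a test function v and integrate from 0 to 3/2:
  ∫_0^3/2 −u''(x) v(x) dx = ∫_0^3/2 f(x) v(x) dx.
Integrate the LHS by parts once:
  ∫_0^3/2 −u'' v dx = −[u'(x) v(x)]_0^3/2 + ∫_0^3/2 u'(x) v'(x) dx.
Thus ∫_0^3/2 u'(x) v'(x) dx = ∫_0^3/2 f(x) v(x) dx + [u'(x) v(x)]_0^3/2.
Choose V so that boundary terms are either known or forced to vanish.
u has inhomogeneous Neumann u'(0) = 0, u'(3/2) = -1. [u' v]_0^3/2 = (-1)·v(3/2) − (0)·v(0) = − v(3/2). Take V = H^1(0, 3/2); boundary term becomes part of RHS.
Weak formulation: find u (satisfying any essential BC) such that ∫_0^3/2 u'(x) v'(x) dx = ∫_0^3/2 f v dx − v(3/2) for all v ∈ V (Neumann data are natural BCs: they enter the RHS as boundary terms).
Substituting f(x) = -3*x^2 - 3*x + 31/6, the right-hand side is ∫_0^3/2 (-3*x^2 - 3*x + 31/6) v dx − v(3/2).
Compatibility check (pure Neumann): taking v ≡ 1 ∈ V gives 0 = ∫_0^3/2 f dx + (-1) − (0), i.e. ∫_0^3/2 f dx must equal u'(0) − u'(3/2) = 1. Indeed ∫_0^3/2 (-3*x^2 - 3*x + 31/6) dx = 1, so the data are compatible. The solution is then unique only up to an additive constant (fix it e.g. by requiring ∫_0^3/2 u dx = 0).


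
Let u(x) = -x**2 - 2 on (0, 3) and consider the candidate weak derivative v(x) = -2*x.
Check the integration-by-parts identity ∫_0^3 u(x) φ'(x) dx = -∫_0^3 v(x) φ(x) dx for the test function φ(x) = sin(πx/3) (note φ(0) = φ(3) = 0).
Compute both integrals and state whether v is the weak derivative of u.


LHS = 18/π, RHS = 18/π. Yes, v = u' weakly.

u(x) = -x**2 - 2, classical derivative u'(x) = -2*x.
φ(x) = sin(πx/3), so φ'(x) = π*cos(π*x/3)/3.
Note φ(0) = φ(3) = 0, so the boundary term u·φ vanishes.
LHS = ∫_0^3 u(x) φ'(x) dx = ∫_0^3 (-π*x^2*cos(π*x/3)/3 - 2*π*cos(π*x/3)/3) dx. Term by term:
  ∫_0^3 -2*π*cos(π*x/3)/3 dx = 0;  ∫_0^3 -π*x^2*cos(π*x/3)/3 dx = 18/π.
Sum: 0 + 18/π = 18/π.
So LHS = 18/π.
∫_0^3 v(x) φ(x) dx = ∫_0^3 (-2*x*sin(π*x/3)) dx. Term by term:
  ∫_0^3 -2*x*sin(π*x/3) dx = -18/π.
So RHS = -∫_0^3 v(x) φ(x) dx = 18/π.
LHS = RHS, so the identity holds for this test φ.
Moreover u is smooth here and v(x) = u'(x) = -2*x pointwise, so the identity holds for every test function. Hence v is the weak derivative of u.


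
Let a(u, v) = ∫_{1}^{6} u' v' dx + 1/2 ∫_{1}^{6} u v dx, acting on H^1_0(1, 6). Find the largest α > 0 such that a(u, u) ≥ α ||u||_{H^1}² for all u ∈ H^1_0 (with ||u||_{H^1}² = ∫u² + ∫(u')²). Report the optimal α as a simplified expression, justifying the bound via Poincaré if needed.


α = (π^2 + 25/2)/(π^2 + 25)

Coercivity of a(·,·) on H^1_0(1, 6) means a(u, u) ≥ α ||u||_{H^1}² for every u ∈ H^1_0.
The interval has length L = 5, and Poincaré/coercivity depend only on L. Here a(u, u) = ∫(u')² + (1/2)·∫u².
Here 0 < c = 1/2 < 1. The condition a(u,u) ≥ α||u||_{H^1}² reads (1−α)∫(u')² ≥ (α−c)∫u². Any admissible α is ≤ 1 (rapidly oscillating u have ∫u²/∫(u')² → 0), and α = 1 would force 0 ≥ (1−c)∫u², impossible since c < 1; so 1−α > 0. By the sharp Poincaré inequality on H^1_0 of an interval of length L, ∫(u')² ≥ (π/L)²∫u² with equality for the first sine mode sin(π(x−x₀)/L) (x₀ the left endpoint), so the inequality holds for all u iff (1−α)(π/L)² ≥ α − c, i.e. α ≤ ((π/L)² + c)/((π/L)² + 1) = (1 + c(L/π)²)/(1 + (L/π)²). With (π/L)² = π^2/25 and c = 1/2, the largest admissible constant is α = ((π/L)² + c)/((π/L)² + 1).
Simplifying, α = (π^2 + 25/2)/(π^2 + 25).


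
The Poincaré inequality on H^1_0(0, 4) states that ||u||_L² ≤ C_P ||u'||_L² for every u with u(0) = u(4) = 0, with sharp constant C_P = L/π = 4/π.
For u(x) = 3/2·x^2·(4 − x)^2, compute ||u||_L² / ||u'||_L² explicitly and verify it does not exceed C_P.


||u||_L² / ||u'||_L² = 2*sqrt(3)/3 < C_P = 4/π.

u(x) = 3/2·x^2·(4 − x)^2, so u'(x) = 6*x*(x - 4)*(x - 2).
u(x) = 3/2·x^2·(4 − x)^2 vanishes at x = 0 and x = 4, so u ∈ H^1_0(0, 4). Differentiate via the product rule and integrate the resulting polynomials term by term.
  ∫_0^4 u² dx = ∫_0^4 (9*x^8/4 - 36*x^7 + 216*x^6 - 576*x^5 + 576*x^4) dx. Term by term:
    ∫_0^4 9*x^8/4 dx = 65536;  ∫_0^4 -36*x^7 dx = -294912;  ∫_0^4 216*x^6 dx = 3538944/7;
    ∫_0^4 -576*x^5 dx = -393216;  ∫_0^4 576*x^4 dx = 589824/5.
  Sum: 65536 − 294912 + 3538944/7 − 393216 + 589824/5 = 32768/35.
  ∫_0^4 (u')² dx = ∫_0^4 (36*x^6 - 432*x^5 + 1872*x^4 - 3456*x^3 + 2304*x^2) dx. Term by term:
    ∫_0^4 36*x^6 dx = 589824/7;  ∫_0^4 -432*x^5 dx = -294912;  ∫_0^4 1872*x^4 dx = 1916928/5;
    ∫_0^4 -3456*x^3 dx = -221184;  ∫_0^4 2304*x^2 dx = 49152.
  Sum: 589824/7 − 294912 + 1916928/5 − 221184 + 49152 = 24576/35.
∫_0^4 u² dx = 32768/35, so ||u||_L² = 128*sqrt(70)/35.
∫_0^4 (u')² dx = 24576/35, so ||u'||_L² = 64*sqrt(210)/35.
Ratio ||u||_L² / ||u'||_L² = 2*sqrt(3)/3.
Sharp Poincaré constant on H^1_0(0, 4) is C_P = L/π = 4/π, achieved by sin(π/4·x).
A polynomial bump cannot attain the sharp Poincaré constant (only the first sine eigenfunction does), so the ratio is strictly less than C_P, consistent with ||u||_L² ≤ C_P ||u'||_L².


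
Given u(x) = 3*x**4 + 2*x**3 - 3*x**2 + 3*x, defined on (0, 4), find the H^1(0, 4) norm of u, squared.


||u||_{H^1}^2 = 26237004/35

The H^1 norm (squared) on an interval (0, L) is
  ||u||_{H^1}^2 = ∫_0^L u(x)^2 dx + ∫_0^L u'(x)^2 dx.
Compute u'(x) = 12*x**3 + 6*x**2 - 6*x + 3.
Then u(x)^2 = 9*x**8 + 12*x**7 - 14*x**6 + 6*x**5 + 21*x**4 - 18*x**3 + 9*x**2 and u'(x)^2 = 144*x**6 + 144*x**5 - 108*x**4 + 72*x**2 - 36*x + 9.
Integrate each monomial from 0 to 4 using ∫_0^4 c·x^n dx = c·4^(n+1)/(n+1):
  ∫_0^4 u(x)^2 dx = ∫_0^4 (9*x^8 + 12*x^7 - 14*x^6 + 6*x^5 + 21*x^4 - 18*x^3 + 9*x^2) dx. Term by term:
    ∫_0^4 9*x^8 dx = 262144;  ∫_0^4 12*x^7 dx = 98304;  ∫_0^4 -14*x^6 dx = -32768;
    ∫_0^4 6*x^5 dx = 4096;  ∫_0^4 21*x^4 dx = 21504/5;  ∫_0^4 -18*x^3 dx = -1152;
    ∫_0^4 9*x^2 dx = 192.
  Sum: 262144 + 98304 − 32768 + 4096 + 21504/5 − 1152 + 192 = 1675584/5.
  ∫_0^4 u'(x)^2 dx = ∫_0^4 (144*x^6 + 144*x^5 - 108*x^4 + 72*x^2 - 36*x + 9) dx. Term by term:
    ∫_0^4 144*x^6 dx = 2359296/7;  ∫_0^4 144*x^5 dx = 98304;  ∫_0^4 -108*x^4 dx = -110592/5;
    ∫_0^4 72*x^2 dx = 1536;  ∫_0^4 -36*x dx = -288;  ∫_0^4 9 dx = 36.
  Sum: 2359296/7 + 98304 − 110592/5 + 1536 − 288 + 36 = 14507916/35.
Adding: ||u||_{H^1}^2 = 1675584/5 + 14507916/35 = 26237004/35.
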